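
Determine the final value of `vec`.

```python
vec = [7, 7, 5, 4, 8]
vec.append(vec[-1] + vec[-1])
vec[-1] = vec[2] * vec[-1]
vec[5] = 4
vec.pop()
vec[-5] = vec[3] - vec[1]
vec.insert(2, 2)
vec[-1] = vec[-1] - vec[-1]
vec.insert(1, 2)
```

[-3, 2, 7, 2, 5, 4, 0]

append vec[-1]+vec[-1] = 8+8 = 16 → [7, 7, 5, 4, 8, 16]
vec[-1] = vec[2]*vec[-1] = 5*16 = 80 → [7, 7, 5, 4, 8, 80]
vec[5] = 4 → [7, 7, 5, 4, 8, 4]
pop() removes 4 → [7, 7, 5, 4, 8]
vec[-5] = vec[3]-vec[1] = 4-7 = -3 → [-3, 7, 5, 4, 8]
insert 2 at 2 → [-3, 7, 2, 5, 4, 8]
vec[-1] = vec[-1]-vec[-1] = 8-8 = 0 → [-3, 7, 2, 5, 4, 0]
insert 2 at 1 → [-3, 2, 7, 2, 5, 4, 0]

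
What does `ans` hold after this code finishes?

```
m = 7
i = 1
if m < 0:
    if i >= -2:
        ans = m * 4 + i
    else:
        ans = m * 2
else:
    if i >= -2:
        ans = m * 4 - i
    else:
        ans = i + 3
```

m=7, i=1
m < 0 is False; i >= -2 is True
→ ans = m * 4 - i = 27

27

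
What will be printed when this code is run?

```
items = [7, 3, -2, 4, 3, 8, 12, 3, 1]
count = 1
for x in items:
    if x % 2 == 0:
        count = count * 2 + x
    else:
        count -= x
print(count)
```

x=7: not even, count = 1-7 = -6
x=3: not even, count = (-6)-3 = -9
x=-2: even, count = (-9)*2+(-2) = -20
x=4: even, count = (-20)*2+4 = -36
x=3: not even, count = (-36)-3 = -39
x=8: even, count = (-39)*2+8 = -70
x=12: even, count = (-70)*2+12 = -128
x=3: not even, count = (-128)-3 = -131
x=1: not even, count = (-131)-1 = -132

-132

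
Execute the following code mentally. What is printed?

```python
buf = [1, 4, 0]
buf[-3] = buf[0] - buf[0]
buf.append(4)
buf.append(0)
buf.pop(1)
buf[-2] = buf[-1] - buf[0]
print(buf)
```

buf[-3] = buf[0]-buf[0] = 1-1 = 0 → [0, 4, 0]
append 4 → [0, 4, 0, 4]
append 0 → [0, 4, 0, 4, 0]
pop(1) removes 4 → [0, 0, 4, 0]
buf[-2] = buf[-1]-buf[0] = 0-0 = 0 → [0, 0, 0, 0]

[0, 0, 0, 0]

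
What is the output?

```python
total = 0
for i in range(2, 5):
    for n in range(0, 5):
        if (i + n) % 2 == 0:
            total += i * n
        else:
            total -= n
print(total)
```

i=2,n=0: even sum, total = 0+0 = 0
i=2,n=1: odd sum, total = 0-1 = -1
i=2,n=2: even sum, total = (-1)+4 = 3
i=2,n=3: odd sum, total = 3-3 = 0
i=2,n=4: even sum, total = 0+8 = 8
i=3,n=0: odd sum, total = 8-0 = 8
i=3,n=1: even sum, total = 8+3 = 11
i=3,n=2: odd sum, total = 11-2 = 9
i=3,n=3: even sum, total = 9+9 = 18
i=3,n=4: odd sum, total = 18-4 = 14
i=4,n=0: even sum, total = 14+0 = 14
i=4,n=1: odd sum, total = 14-1 = 13
i=4,n=2: even sum, total = 13+8 = 21
i=4,n=3: odd sum, total = 21-3 = 18
i=4,n=4: even sum, total = 18+16 = 34

34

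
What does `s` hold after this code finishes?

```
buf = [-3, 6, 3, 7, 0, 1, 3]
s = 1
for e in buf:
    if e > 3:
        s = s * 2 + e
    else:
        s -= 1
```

14

e=-3: not >3, s = 1-1 = 0
e=6: >3, s = 0*2+6 = 6
e=3: not >3, s = 6-1 = 5
e=7: >3, s = 5*2+7 = 17
e=0: not >3, s = 17-1 = 16
e=1: not >3, s = 16-1 = 15
e=3: not >3, s = 15-1 = 14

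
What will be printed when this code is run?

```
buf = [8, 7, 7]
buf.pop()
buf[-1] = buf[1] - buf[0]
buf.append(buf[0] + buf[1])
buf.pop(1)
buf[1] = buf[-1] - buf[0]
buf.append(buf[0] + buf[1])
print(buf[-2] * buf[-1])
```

-7

pop() removes 7 → [8, 7]
buf[-1] = buf[1]-buf[0] = 7-8 = -1 → [8, -1]
append buf[0]+buf[1] = 8+(-1) = 7 → [8, -1, 7]
pop(1) removes -1 → [8, 7]
buf[1] = buf[-1]-buf[0] = 7-8 = -1 → [8, -1]
append buf[0]+buf[1] = 8+(-1) = 7 → [8, -1, 7]
buf[-2]*buf[-1] = (-1)*7 = -7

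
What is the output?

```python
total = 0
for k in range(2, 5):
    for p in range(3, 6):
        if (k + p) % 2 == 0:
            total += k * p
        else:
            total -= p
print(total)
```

28

k=2,p=3: odd sum, total = 0-3 = -3
k=2,p=4: even sum, total = (-3)+8 = 5
k=2,p=5: odd sum, total = 5-5 = 0
k=3,p=3: even sum, total = 0+9 = 9
k=3,p=4: odd sum, total = 9-4 = 5
k=3,p=5: even sum, total = 5+15 = 20
k=4,p=3: odd sum, total = 20-3 = 17
k=4,p=4: even sum, total = 17+16 = 33
k=4,p=5: odd sum, total = 33-5 = 28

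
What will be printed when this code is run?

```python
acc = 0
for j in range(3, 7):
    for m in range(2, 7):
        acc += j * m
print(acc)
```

j=3,m=2: acc = 0+6 = 6
j=3,m=3: acc = 6+9 = 15
j=3,m=4: acc = 15+12 = 27
j=3,m=5: acc = 27+15 = 42
j=3,m=6: acc = 42+18 = 60
j=4,m=2: acc = 60+8 = 68
j=4,m=3: acc = 68+12 = 80
j=4,m=4: acc = 80+16 = 96
j=4,m=5: acc = 96+20 = 116
j=4,m=6: acc = 116+24 = 140
j=5,m=2: acc = 140+10 = 150
j=5,m=3: acc = 150+15 = 165
j=5,m=4: acc = 165+20 = 185
j=5,m=5: acc = 185+25 = 210
j=5,m=6: acc = 210+30 = 240
j=6,m=2: acc = 240+12 = 252
j=6,m=3: acc = 252+18 = 270
j=6,m=4: acc = 270+24 = 294
j=6,m=5: acc = 294+30 = 324
j=6,m=6: acc = 324+36 = 360

360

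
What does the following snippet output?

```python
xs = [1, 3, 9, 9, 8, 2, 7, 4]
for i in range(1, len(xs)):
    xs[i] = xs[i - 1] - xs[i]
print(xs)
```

[1, -2, -11, -20, -28, -30, -37, -41]

i=1: xs[1] = 1-3 = -2 → [1, -2, 9, 9, 8, 2, 7, 4]
i=2: xs[2] = (-2)-9 = -11 → [1, -2, -11, 9, 8, 2, 7, 4]
i=3: xs[3] = (-11)-9 = -20 → [1, -2, -11, -20, 8, 2, 7, 4]
i=4: xs[4] = (-20)-8 = -28 → [1, -2, -11, -20, -28, 2, 7, 4]
i=5: xs[5] = (-28)-2 = -30 → [1, -2, -11, -20, -28, -30, 7, 4]
i=6: xs[6] = (-30)-7 = -37 → [1, -2, -11, -20, -28, -30, -37, 4]
i=7: xs[7] = (-37)-4 = -41 → [1, -2, -11, -20, -28, -30, -37, -41]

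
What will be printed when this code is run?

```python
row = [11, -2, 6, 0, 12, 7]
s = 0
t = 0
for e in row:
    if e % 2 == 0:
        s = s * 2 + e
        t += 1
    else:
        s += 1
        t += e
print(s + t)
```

e=11: not even, s = 0+1 = 1; t=11
e=-2: even, s = 1*2+(-2) = 0; t=12
e=6: even, s = 0*2+6 = 6; t=13
e=0: even, s = 6*2+0 = 12; t=14
e=12: even, s = 12*2+12 = 36; t=15
e=7: not even, s = 36+1 = 37; t=22
s+t = 37+22 = 59

59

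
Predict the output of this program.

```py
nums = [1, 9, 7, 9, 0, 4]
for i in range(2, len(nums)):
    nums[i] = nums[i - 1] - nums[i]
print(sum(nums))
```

-13

i=2: nums[2] = 9-7 = 2 → [1, 9, 2, 9, 0, 4]
i=3: nums[3] = 2-9 = -7 → [1, 9, 2, -7, 0, 4]
i=4: nums[4] = (-7)-0 = -7 → [1, 9, 2, -7, -7, 4]
i=5: nums[5] = (-7)-4 = -11 → [1, 9, 2, -7, -7, -11]
sum = -13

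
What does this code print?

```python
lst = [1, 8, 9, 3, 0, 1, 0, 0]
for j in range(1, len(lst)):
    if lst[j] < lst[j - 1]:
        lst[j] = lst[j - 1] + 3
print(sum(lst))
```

j=1: 8>=1, unchanged → [1, 8, 9, 3, 0, 1, 0, 0]
j=2: 9>=8, unchanged → [1, 8, 9, 3, 0, 1, 0, 0]
j=3: 3<9, lst[3] = 9+3 = 12 → [1, 8, 9, 12, 0, 1, 0, 0]
j=4: 0<12, lst[4] = 12+3 = 15 → [1, 8, 9, 12, 15, 1, 0, 0]
j=5: 1<15, lst[5] = 15+3 = 18 → [1, 8, 9, 12, 15, 18, 0, 0]
j=6: 0<18, lst[6] = 18+3 = 21 → [1, 8, 9, 12, 15, 18, 21, 0]
j=7: 0<21, lst[7] = 21+3 = 24 → [1, 8, 9, 12, 15, 18, 21, 24]
sum = 108

108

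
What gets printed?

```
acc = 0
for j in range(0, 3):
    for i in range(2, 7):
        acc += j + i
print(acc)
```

j=0,i=2: acc = 0+2 = 2
j=0,i=3: acc = 2+3 = 5
j=0,i=4: acc = 5+4 = 9
j=0,i=5: acc = 9+5 = 14
j=0,i=6: acc = 14+6 = 20
j=1,i=2: acc = 20+3 = 23
j=1,i=3: acc = 23+4 = 27
j=1,i=4: acc = 27+5 = 32
j=1,i=5: acc = 32+6 = 38
j=1,i=6: acc = 38+7 = 45
j=2,i=2: acc = 45+4 = 49
j=2,i=3: acc = 49+5 = 54
j=2,i=4: acc = 54+6 = 60
j=2,i=5: acc = 60+7 = 67
j=2,i=6: acc = 67+8 = 75

75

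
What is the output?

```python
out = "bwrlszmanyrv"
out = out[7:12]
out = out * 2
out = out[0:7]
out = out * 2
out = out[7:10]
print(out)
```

any

slice [7:12] → 'anyrv'
repeat ×2 → 'anyrvanyrv'
slice [0:7] → 'anyrvan'
repeat ×2 → 'anyrvananyrvan'
slice [7:10] → 'any'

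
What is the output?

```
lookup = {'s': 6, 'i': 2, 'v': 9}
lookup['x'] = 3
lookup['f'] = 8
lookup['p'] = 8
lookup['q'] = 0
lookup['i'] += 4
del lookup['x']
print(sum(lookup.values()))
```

37

lookup['x'] = 3 → {'s': 6, 'i': 2, 'v': 9, 'x': 3}
lookup['f'] = 8 → {'s': 6, 'i': 2, 'v': 9, 'x': 3, 'f': 8}
lookup['p'] = 8 → {'s': 6, 'i': 2, 'v': 9, 'x': 3, 'f': 8, 'p': 8}
lookup['q'] = 0 → {'s': 6, 'i': 2, 'v': 9, 'x': 3, 'f': 8, 'p': 8, 'q': 0}
lookup['i'] = 2+4 = 6 → {'s': 6, 'i': 6, 'v': 9, 'x': 3, 'f': 8, 'p': 8, 'q': 0}
del 'x' → {'s': 6, 'i': 6, 'v': 9, 'f': 8, 'p': 8, 'q': 0}
sum of values = 37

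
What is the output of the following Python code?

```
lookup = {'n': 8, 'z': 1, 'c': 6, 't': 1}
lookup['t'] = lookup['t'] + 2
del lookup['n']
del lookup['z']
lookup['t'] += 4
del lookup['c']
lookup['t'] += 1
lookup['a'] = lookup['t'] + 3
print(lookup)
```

lookup['t'] = lookup['t']+2 = 3 → {'n': 8, 'z': 1, 'c': 6, 't': 3}
del 'n' → {'z': 1, 'c': 6, 't': 3}
del 'z' → {'c': 6, 't': 3}
lookup['t'] = 3+4 = 7 → {'c': 6, 't': 7}
del 'c' → {'t': 7}
lookup['t'] = 7+1 = 8 → {'t': 8}
lookup['a'] = lookup['t']+3 = 11 → {'t': 8, 'a': 11}

{'t': 8, 'a': 11}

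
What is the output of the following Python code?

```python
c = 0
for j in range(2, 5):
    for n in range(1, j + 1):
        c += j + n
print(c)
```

48

j=2,n=1: c = 0+3 = 3
j=2,n=2: c = 3+4 = 7
j=3,n=1: c = 7+4 = 11
j=3,n=2: c = 11+5 = 16
j=3,n=3: c = 16+6 = 22
j=4,n=1: c = 22+5 = 27
j=4,n=2: c = 27+6 = 33
j=4,n=3: c = 33+7 = 40
j=4,n=4: c = 40+8 = 48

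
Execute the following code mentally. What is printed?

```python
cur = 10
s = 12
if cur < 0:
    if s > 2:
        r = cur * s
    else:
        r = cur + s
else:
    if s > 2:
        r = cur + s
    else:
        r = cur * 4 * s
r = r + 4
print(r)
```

cur=10, s=12
cur < 0 is False; s > 2 is True
→ r = cur + s = 22
r = 22+4 = 26

26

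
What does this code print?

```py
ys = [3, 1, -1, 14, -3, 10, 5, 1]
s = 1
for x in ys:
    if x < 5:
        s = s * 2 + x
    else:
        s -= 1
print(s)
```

71

x=3: <5, s = 1*2+3 = 5
x=1: <5, s = 5*2+1 = 11
x=-1: <5, s = 11*2+(-1) = 21
x=14: not <5, s = 21-1 = 20
x=-3: <5, s = 20*2+(-3) = 37
x=10: not <5, s = 37-1 = 36
x=5: not <5, s = 36-1 = 35
x=1: <5, s = 35*2+1 = 71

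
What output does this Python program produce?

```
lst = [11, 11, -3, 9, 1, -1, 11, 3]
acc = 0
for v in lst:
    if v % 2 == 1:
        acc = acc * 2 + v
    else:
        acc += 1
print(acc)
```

v=11: odd, acc = 0*2+11 = 11
v=11: odd, acc = 11*2+11 = 33
v=-3: odd, acc = 33*2+(-3) = 63
v=9: odd, acc = 63*2+9 = 135
v=1: odd, acc = 135*2+1 = 271
v=-1: odd, acc = 271*2+(-1) = 541
v=11: odd, acc = 541*2+11 = 1093
v=3: odd, acc = 1093*2+3 = 2189

2189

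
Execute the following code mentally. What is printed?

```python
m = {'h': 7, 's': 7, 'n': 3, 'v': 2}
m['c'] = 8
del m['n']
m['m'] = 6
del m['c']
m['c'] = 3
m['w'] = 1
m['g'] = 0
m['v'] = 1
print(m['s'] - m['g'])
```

7

m['c'] = 8 → {'h': 7, 's': 7, 'n': 3, 'v': 2, 'c': 8}
del 'n' → {'h': 7, 's': 7, 'v': 2, 'c': 8}
m['m'] = 6 → {'h': 7, 's': 7, 'v': 2, 'c': 8, 'm': 6}
del 'c' → {'h': 7, 's': 7, 'v': 2, 'm': 6}
m['c'] = 3 → {'h': 7, 's': 7, 'v': 2, 'm': 6, 'c': 3}
m['w'] = 1 → {'h': 7, 's': 7, 'v': 2, 'm': 6, 'c': 3, 'w': 1}
m['g'] = 0 → {'h': 7, 's': 7, 'v': 2, 'm': 6, 'c': 3, 'w': 1, 'g': 0}
m['v'] = 1 → {'h': 7, 's': 7, 'v': 1, 'm': 6, 'c': 3, 'w': 1, 'g': 0}
m['s']-m['g'] = 7-0 = 7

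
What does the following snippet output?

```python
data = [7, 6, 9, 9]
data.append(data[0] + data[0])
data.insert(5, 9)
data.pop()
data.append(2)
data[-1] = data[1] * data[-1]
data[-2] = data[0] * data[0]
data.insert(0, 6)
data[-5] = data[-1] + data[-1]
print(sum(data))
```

append data[0]+data[0] = 7+7 = 14 → [7, 6, 9, 9, 14]
insert 9 at 5 → [7, 6, 9, 9, 14, 9]
pop() removes 9 → [7, 6, 9, 9, 14]
append 2 → [7, 6, 9, 9, 14, 2]
data[-1] = data[1]*data[-1] = 6*2 = 12 → [7, 6, 9, 9, 14, 12]
data[-2] = data[0]*data[0] = 7*7 = 49 → [7, 6, 9, 9, 49, 12]
insert 6 at 0 → [6, 7, 6, 9, 9, 49, 12]
data[-5] = data[-1]+data[-1] = 12+12 = 24 → [6, 7, 24, 9, 9, 49, 12]
sum = 116

116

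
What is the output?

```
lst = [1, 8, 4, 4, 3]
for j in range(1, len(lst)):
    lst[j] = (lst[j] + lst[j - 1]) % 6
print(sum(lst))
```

j=1: lst[1] = (8+1)%6 = 3 → [1, 3, 4, 4, 3]
j=2: lst[2] = (4+3)%6 = 1 → [1, 3, 1, 4, 3]
j=3: lst[3] = (4+1)%6 = 5 → [1, 3, 1, 5, 3]
j=4: lst[4] = (3+5)%6 = 2 → [1, 3, 1, 5, 2]
sum = 12

12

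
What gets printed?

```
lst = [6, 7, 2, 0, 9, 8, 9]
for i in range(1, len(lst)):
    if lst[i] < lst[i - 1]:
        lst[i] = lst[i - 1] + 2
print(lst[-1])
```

17

i=1: 7>=6, unchanged → [6, 7, 2, 0, 9, 8, 9]
i=2: 2<7, lst[2] = 7+2 = 9 → [6, 7, 9, 0, 9, 8, 9]
i=3: 0<9, lst[3] = 9+2 = 11 → [6, 7, 9, 11, 9, 8, 9]
i=4: 9<11, lst[4] = 11+2 = 13 → [6, 7, 9, 11, 13, 8, 9]
i=5: 8<13, lst[5] = 13+2 = 15 → [6, 7, 9, 11, 13, 15, 9]
i=6: 9<15, lst[6] = 15+2 = 17 → [6, 7, 9, 11, 13, 15, 17]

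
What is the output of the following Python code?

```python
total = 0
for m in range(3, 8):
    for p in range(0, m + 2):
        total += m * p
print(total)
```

615

m=3,p=0: total = 0+0 = 0
m=3,p=1: total = 0+3 = 3
m=3,p=2: total = 3+6 = 9
m=3,p=3: total = 9+9 = 18
m=3,p=4: total = 18+12 = 30
m=4,p=0: total = 30+0 = 30
m=4,p=1: total = 30+4 = 34
m=4,p=2: total = 34+8 = 42
m=4,p=3: total = 42+12 = 54
m=4,p=4: total = 54+16 = 70
m=4,p=5: total = 70+20 = 90
m=5,p=0: total = 90+0 = 90
m=5,p=1: total = 90+5 = 95
m=5,p=2: total = 95+10 = 105
m=5,p=3: total = 105+15 = 120
m=5,p=4: total = 120+20 = 140
m=5,p=5: total = 140+25 = 165
m=5,p=6: total = 165+30 = 195
m=6,p=0: total = 195+0 = 195
m=6,p=1: total = 195+6 = 201
m=6,p=2: total = 201+12 = 213
m=6,p=3: total = 213+18 = 231
m=6,p=4: total = 231+24 = 255
m=6,p=5: total = 255+30 = 285
m=6,p=6: total = 285+36 = 321
m=6,p=7: total = 321+42 = 363
m=7,p=0: total = 363+0 = 363
m=7,p=1: total = 363+7 = 370
m=7,p=2: total = 370+14 = 384
m=7,p=3: total = 384+21 = 405
m=7,p=4: total = 405+28 = 433
m=7,p=5: total = 433+35 = 468
m=7,p=6: total = 468+42 = 510
m=7,p=7: total = 510+49 = 559
m=7,p=8: total = 559+56 = 615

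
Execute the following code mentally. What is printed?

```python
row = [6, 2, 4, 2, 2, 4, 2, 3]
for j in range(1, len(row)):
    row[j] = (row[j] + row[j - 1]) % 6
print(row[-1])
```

j=1: row[1] = (2+6)%6 = 2 → [6, 2, 4, 2, 2, 4, 2, 3]
j=2: row[2] = (4+2)%6 = 0 → [6, 2, 0, 2, 2, 4, 2, 3]
j=3: row[3] = (2+0)%6 = 2 → [6, 2, 0, 2, 2, 4, 2, 3]
j=4: row[4] = (2+2)%6 = 4 → [6, 2, 0, 2, 4, 4, 2, 3]
j=5: row[5] = (4+4)%6 = 2 → [6, 2, 0, 2, 4, 2, 2, 3]
j=6: row[6] = (2+2)%6 = 4 → [6, 2, 0, 2, 4, 2, 4, 3]
j=7: row[7] = (3+4)%6 = 1 → [6, 2, 0, 2, 4, 2, 4, 1]

1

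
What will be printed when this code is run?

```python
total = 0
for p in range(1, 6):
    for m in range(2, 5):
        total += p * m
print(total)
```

135

p=1,m=2: total = 0+2 = 2
p=1,m=3: total = 2+3 = 5
p=1,m=4: total = 5+4 = 9
p=2,m=2: total = 9+4 = 13
p=2,m=3: total = 13+6 = 19
p=2,m=4: total = 19+8 = 27
p=3,m=2: total = 27+6 = 33
p=3,m=3: total = 33+9 = 42
p=3,m=4: total = 42+12 = 54
p=4,m=2: total = 54+8 = 62
p=4,m=3: total = 62+12 = 74
p=4,m=4: total = 74+16 = 90
p=5,m=2: total = 90+10 = 100
p=5,m=3: total = 100+15 = 115
p=5,m=4: total = 115+20 = 135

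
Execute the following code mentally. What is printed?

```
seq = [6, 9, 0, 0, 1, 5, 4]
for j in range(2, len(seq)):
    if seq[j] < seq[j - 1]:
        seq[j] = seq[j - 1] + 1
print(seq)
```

[6, 9, 10, 11, 12, 13, 14]

j=2: 0<9, seq[2] = 9+1 = 10 → [6, 9, 10, 0, 1, 5, 4]
j=3: 0<10, seq[3] = 10+1 = 11 → [6, 9, 10, 11, 1, 5, 4]
j=4: 1<11, seq[4] = 11+1 = 12 → [6, 9, 10, 11, 12, 5, 4]
j=5: 5<12, seq[5] = 12+1 = 13 → [6, 9, 10, 11, 12, 13, 4]
j=6: 4<13, seq[6] = 13+1 = 14 → [6, 9, 10, 11, 12, 13, 14]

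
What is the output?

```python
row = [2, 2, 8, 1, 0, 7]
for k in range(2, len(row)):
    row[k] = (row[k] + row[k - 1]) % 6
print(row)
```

k=2: row[2] = (8+2)%6 = 4 → [2, 2, 4, 1, 0, 7]
k=3: row[3] = (1+4)%6 = 5 → [2, 2, 4, 5, 0, 7]
k=4: row[4] = (0+5)%6 = 5 → [2, 2, 4, 5, 5, 7]
k=5: row[5] = (7+5)%6 = 0 → [2, 2, 4, 5, 5, 0]

[2, 2, 4, 5, 5, 0]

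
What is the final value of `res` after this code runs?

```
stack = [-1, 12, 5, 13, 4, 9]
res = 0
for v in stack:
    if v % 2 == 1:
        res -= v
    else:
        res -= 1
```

v=-1: odd, res = 0-(-1) = 1
v=12: not odd, res = 1-1 = 0
v=5: odd, res = 0-5 = -5
v=13: odd, res = (-5)-13 = -18
v=4: not odd, res = (-18)-1 = -19
v=9: odd, res = (-19)-9 = -28

-28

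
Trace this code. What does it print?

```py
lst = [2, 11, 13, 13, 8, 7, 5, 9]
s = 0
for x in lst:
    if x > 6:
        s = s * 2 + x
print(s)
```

719

x=2: not >6
x=11: >6, s = 0*2+11 = 11
x=13: >6, s = 11*2+13 = 35
x=13: >6, s = 35*2+13 = 83
x=8: >6, s = 83*2+8 = 174
x=7: >6, s = 174*2+7 = 355
x=5: not >6
x=9: >6, s = 355*2+9 = 719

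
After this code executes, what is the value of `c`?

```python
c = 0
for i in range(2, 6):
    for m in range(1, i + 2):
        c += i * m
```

207

i=2,m=1: c = 0+2 = 2
i=2,m=2: c = 2+4 = 6
i=2,m=3: c = 6+6 = 12
i=3,m=1: c = 12+3 = 15
i=3,m=2: c = 15+6 = 21
i=3,m=3: c = 21+9 = 30
i=3,m=4: c = 30+12 = 42
i=4,m=1: c = 42+4 = 46
i=4,m=2: c = 46+8 = 54
i=4,m=3: c = 54+12 = 66
i=4,m=4: c = 66+16 = 82
i=4,m=5: c = 82+20 = 102
i=5,m=1: c = 102+5 = 107
i=5,m=2: c = 107+10 = 117
i=5,m=3: c = 117+15 = 132
i=5,m=4: c = 132+20 = 152
i=5,m=5: c = 152+25 = 177
i=5,m=6: c = 177+30 = 207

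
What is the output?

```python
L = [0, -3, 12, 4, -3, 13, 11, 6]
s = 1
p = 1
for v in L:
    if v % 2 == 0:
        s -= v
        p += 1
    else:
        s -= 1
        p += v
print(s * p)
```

v=0: even, s = 1-0 = 1; p=2
v=-3: not even, s = 1-1 = 0; p=-1
v=12: even, s = 0-12 = -12; p=0
v=4: even, s = (-12)-4 = -16; p=1
v=-3: not even, s = (-16)-1 = -17; p=-2
v=13: not even, s = (-17)-1 = -18; p=11
v=11: not even, s = (-18)-1 = -19; p=22
v=6: even, s = (-19)-6 = -25; p=23
s*p = (-25)*23 = -575

-575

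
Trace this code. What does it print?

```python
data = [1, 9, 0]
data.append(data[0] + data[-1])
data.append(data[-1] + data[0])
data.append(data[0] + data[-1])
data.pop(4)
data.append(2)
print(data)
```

[1, 9, 0, 1, 3, 2]

append data[0]+data[-1] = 1+0 = 1 → [1, 9, 0, 1]
append data[-1]+data[0] = 1+1 = 2 → [1, 9, 0, 1, 2]
append data[0]+data[-1] = 1+2 = 3 → [1, 9, 0, 1, 2, 3]
pop(4) removes 2 → [1, 9, 0, 1, 3]
append 2 → [1, 9, 0, 1, 3, 2]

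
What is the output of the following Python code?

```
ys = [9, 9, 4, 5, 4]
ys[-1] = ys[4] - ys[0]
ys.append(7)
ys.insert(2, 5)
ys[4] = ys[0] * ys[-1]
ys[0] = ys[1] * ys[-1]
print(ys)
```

ys[-1] = ys[4]-ys[0] = 4-9 = -5 → [9, 9, 4, 5, -5]
append 7 → [9, 9, 4, 5, -5, 7]
insert 5 at 2 → [9, 9, 5, 4, 5, -5, 7]
ys[4] = ys[0]*ys[-1] = 9*7 = 63 → [9, 9, 5, 4, 63, -5, 7]
ys[0] = ys[1]*ys[-1] = 9*7 = 63 → [63, 9, 5, 4, 63, -5, 7]

[63, 9, 5, 4, 63, -5, 7]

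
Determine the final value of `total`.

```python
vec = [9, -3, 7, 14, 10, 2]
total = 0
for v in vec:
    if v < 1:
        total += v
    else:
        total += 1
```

v=9: not <1, total = 0+1 = 1
v=-3: <1, total = 1+(-3) = -2
v=7: not <1, total = (-2)+1 = -1
v=14: not <1, total = (-1)+1 = 0
v=10: not <1, total = 0+1 = 1
v=2: not <1, total = 1+1 = 2

2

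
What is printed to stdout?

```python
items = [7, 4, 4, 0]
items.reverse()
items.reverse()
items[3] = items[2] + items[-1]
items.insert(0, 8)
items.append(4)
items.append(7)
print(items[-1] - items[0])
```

-1

reverse → [0, 4, 4, 7]
reverse → [7, 4, 4, 0]
items[3] = items[2]+items[-1] = 4+0 = 4 → [7, 4, 4, 4]
insert 8 at 0 → [8, 7, 4, 4, 4]
append 4 → [8, 7, 4, 4, 4, 4]
append 7 → [8, 7, 4, 4, 4, 4, 7]
items[-1]-items[0] = 7-8 = -1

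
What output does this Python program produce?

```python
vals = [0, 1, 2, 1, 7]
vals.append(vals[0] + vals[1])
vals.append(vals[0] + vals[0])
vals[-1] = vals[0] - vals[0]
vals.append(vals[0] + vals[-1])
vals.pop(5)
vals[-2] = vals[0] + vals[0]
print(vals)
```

append vals[0]+vals[1] = 0+1 = 1 → [0, 1, 2, 1, 7, 1]
append vals[0]+vals[0] = 0+0 = 0 → [0, 1, 2, 1, 7, 1, 0]
vals[-1] = vals[0]-vals[0] = 0-0 = 0 → [0, 1, 2, 1, 7, 1, 0]
append vals[0]+vals[-1] = 0+0 = 0 → [0, 1, 2, 1, 7, 1, 0, 0]
pop(5) removes 1 → [0, 1, 2, 1, 7, 0, 0]
vals[-2] = vals[0]+vals[0] = 0+0 = 0 → [0, 1, 2, 1, 7, 0, 0]

[0, 1, 2, 1, 7, 0, 0]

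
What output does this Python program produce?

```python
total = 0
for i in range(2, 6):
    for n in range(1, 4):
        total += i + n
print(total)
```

66

i=2,n=1: total = 0+3 = 3
i=2,n=2: total = 3+4 = 7
i=2,n=3: total = 7+5 = 12
i=3,n=1: total = 12+4 = 16
i=3,n=2: total = 16+5 = 21
i=3,n=3: total = 21+6 = 27
i=4,n=1: total = 27+5 = 32
i=4,n=2: total = 32+6 = 38
i=4,n=3: total = 38+7 = 45
i=5,n=1: total = 45+6 = 51
i=5,n=2: total = 51+7 = 58
i=5,n=3: total = 58+8 = 66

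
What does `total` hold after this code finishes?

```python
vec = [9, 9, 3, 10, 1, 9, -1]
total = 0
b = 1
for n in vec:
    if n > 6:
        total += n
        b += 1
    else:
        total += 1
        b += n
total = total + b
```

48

n=9: >6, total = 0+9 = 9; b=2
n=9: >6, total = 9+9 = 18; b=3
n=3: not >6, total = 18+1 = 19; b=6
n=10: >6, total = 19+10 = 29; b=7
n=1: not >6, total = 29+1 = 30; b=8
n=9: >6, total = 30+9 = 39; b=9
n=-1: not >6, total = 39+1 = 40; b=8
total+b = 40+8 = 48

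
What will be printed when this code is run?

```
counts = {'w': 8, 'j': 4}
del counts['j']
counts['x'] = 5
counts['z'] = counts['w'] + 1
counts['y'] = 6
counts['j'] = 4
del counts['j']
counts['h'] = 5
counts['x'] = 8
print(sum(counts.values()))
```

del 'j' → {'w': 8}
counts['x'] = 5 → {'w': 8, 'x': 5}
counts['z'] = counts['w']+1 = 9 → {'w': 8, 'x': 5, 'z': 9}
counts['y'] = 6 → {'w': 8, 'x': 5, 'z': 9, 'y': 6}
counts['j'] = 4 → {'w': 8, 'x': 5, 'z': 9, 'y': 6, 'j': 4}
del 'j' → {'w': 8, 'x': 5, 'z': 9, 'y': 6}
counts['h'] = 5 → {'w': 8, 'x': 5, 'z': 9, 'y': 6, 'h': 5}
counts['x'] = 8 → {'w': 8, 'x': 8, 'z': 9, 'y': 6, 'h': 5}
sum of values = 36

36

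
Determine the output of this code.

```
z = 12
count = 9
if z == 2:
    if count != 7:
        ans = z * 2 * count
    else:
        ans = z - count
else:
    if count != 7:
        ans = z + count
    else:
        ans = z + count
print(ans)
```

21

z=12, count=9
z == 2 is False; count != 7 is True
→ ans = z + count = 21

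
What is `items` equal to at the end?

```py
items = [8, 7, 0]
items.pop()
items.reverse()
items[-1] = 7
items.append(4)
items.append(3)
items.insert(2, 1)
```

[7, 7, 1, 4, 3]

pop() removes 0 → [8, 7]
reverse → [7, 8]
items[-1] = 7 → [7, 7]
append 4 → [7, 7, 4]
append 3 → [7, 7, 4, 3]
insert 1 at 2 → [7, 7, 1, 4, 3]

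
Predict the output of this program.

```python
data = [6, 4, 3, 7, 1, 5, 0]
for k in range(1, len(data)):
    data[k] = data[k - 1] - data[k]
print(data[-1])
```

-14

k=1: data[1] = 6-4 = 2 → [6, 2, 3, 7, 1, 5, 0]
k=2: data[2] = 2-3 = -1 → [6, 2, -1, 7, 1, 5, 0]
k=3: data[3] = (-1)-7 = -8 → [6, 2, -1, -8, 1, 5, 0]
k=4: data[4] = (-8)-1 = -9 → [6, 2, -1, -8, -9, 5, 0]
k=5: data[5] = (-9)-5 = -14 → [6, 2, -1, -8, -9, -14, 0]
k=6: data[6] = (-14)-0 = -14 → [6, 2, -1, -8, -9, -14, -14]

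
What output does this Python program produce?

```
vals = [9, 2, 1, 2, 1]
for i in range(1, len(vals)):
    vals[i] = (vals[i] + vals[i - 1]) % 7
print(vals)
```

i=1: vals[1] = (2+9)%7 = 4 → [9, 4, 1, 2, 1]
i=2: vals[2] = (1+4)%7 = 5 → [9, 4, 5, 2, 1]
i=3: vals[3] = (2+5)%7 = 0 → [9, 4, 5, 0, 1]
i=4: vals[4] = (1+0)%7 = 1 → [9, 4, 5, 0, 1]

[9, 4, 5, 0, 1]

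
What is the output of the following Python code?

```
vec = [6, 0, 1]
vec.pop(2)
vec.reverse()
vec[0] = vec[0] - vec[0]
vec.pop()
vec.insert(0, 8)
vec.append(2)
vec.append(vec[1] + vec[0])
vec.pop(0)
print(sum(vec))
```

pop(2) removes 1 → [6, 0]
reverse → [0, 6]
vec[0] = vec[0]-vec[0] = 0-0 = 0 → [0, 6]
pop() removes 6 → [0]
insert 8 at 0 → [8, 0]
append 2 → [8, 0, 2]
append vec[1]+vec[0] = 0+8 = 8 → [8, 0, 2, 8]
pop(0) removes 8 → [0, 2, 8]
sum = 10

10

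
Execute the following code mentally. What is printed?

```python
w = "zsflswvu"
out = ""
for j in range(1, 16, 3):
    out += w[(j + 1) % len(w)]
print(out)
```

j=1: add w[2]='f' → 'f'
j=4: add w[5]='w' → 'fw'
j=7: add w[0]='z' → 'fwz'
j=10: add w[3]='l' → 'fwzl'
j=13: add w[6]='v' → 'fwzlv'

fwzlv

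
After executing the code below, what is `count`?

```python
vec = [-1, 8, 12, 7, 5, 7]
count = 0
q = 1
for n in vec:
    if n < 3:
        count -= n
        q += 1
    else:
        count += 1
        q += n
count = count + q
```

47

n=-1: <3, count = 0-(-1) = 1; q=2
n=8: not <3, count = 1+1 = 2; q=10
n=12: not <3, count = 2+1 = 3; q=22
n=7: not <3, count = 3+1 = 4; q=29
n=5: not <3, count = 4+1 = 5; q=34
n=7: not <3, count = 5+1 = 6; q=41
count+q = 6+41 = 47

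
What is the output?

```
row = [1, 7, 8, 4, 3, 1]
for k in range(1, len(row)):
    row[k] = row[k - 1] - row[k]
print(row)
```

k=1: row[1] = 1-7 = -6 → [1, -6, 8, 4, 3, 1]
k=2: row[2] = (-6)-8 = -14 → [1, -6, -14, 4, 3, 1]
k=3: row[3] = (-14)-4 = -18 → [1, -6, -14, -18, 3, 1]
k=4: row[4] = (-18)-3 = -21 → [1, -6, -14, -18, -21, 1]
k=5: row[5] = (-21)-1 = -22 → [1, -6, -14, -18, -21, -22]

[1, -6, -14, -18, -21, -22]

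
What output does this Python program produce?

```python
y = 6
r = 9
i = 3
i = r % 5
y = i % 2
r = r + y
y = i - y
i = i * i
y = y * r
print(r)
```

9

i = 9%5 = 4
y = 4%2 = 0
r = 9+0 = 9
y = 4-0 = 4
i = 4*4 = 16
y = 4*9 = 36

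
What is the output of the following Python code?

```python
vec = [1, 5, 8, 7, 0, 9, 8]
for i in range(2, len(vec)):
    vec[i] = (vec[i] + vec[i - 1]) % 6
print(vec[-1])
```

i=2: vec[2] = (8+5)%6 = 1 → [1, 5, 1, 7, 0, 9, 8]
i=3: vec[3] = (7+1)%6 = 2 → [1, 5, 1, 2, 0, 9, 8]
i=4: vec[4] = (0+2)%6 = 2 → [1, 5, 1, 2, 2, 9, 8]
i=5: vec[5] = (9+2)%6 = 5 → [1, 5, 1, 2, 2, 5, 8]
i=6: vec[6] = (8+5)%6 = 1 → [1, 5, 1, 2, 2, 5, 1]

1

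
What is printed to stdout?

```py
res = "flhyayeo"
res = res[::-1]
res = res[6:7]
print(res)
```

l

reverse → 'oeyayhlf'
slice [6:7] → 'l'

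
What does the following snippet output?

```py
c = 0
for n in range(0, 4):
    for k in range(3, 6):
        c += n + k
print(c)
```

66

n=0,k=3: c = 0+3 = 3
n=0,k=4: c = 3+4 = 7
n=0,k=5: c = 7+5 = 12
n=1,k=3: c = 12+4 = 16
n=1,k=4: c = 16+5 = 21
n=1,k=5: c = 21+6 = 27
n=2,k=3: c = 27+5 = 32
n=2,k=4: c = 32+6 = 38
n=2,k=5: c = 38+7 = 45
n=3,k=3: c = 45+6 = 51
n=3,k=4: c = 51+7 = 58
n=3,k=5: c = 58+8 = 66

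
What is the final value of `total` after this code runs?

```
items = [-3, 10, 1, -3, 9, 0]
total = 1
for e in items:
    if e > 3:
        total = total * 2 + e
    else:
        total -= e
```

e=-3: not >3, total = 1-(-3) = 4
e=10: >3, total = 4*2+10 = 18
e=1: not >3, total = 18-1 = 17
e=-3: not >3, total = 17-(-3) = 20
e=9: >3, total = 20*2+9 = 49
e=0: not >3, total = 49-0 = 49

49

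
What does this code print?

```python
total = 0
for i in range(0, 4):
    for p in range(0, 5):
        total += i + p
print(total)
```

70

i=0,p=0: total = 0+0 = 0
i=0,p=1: total = 0+1 = 1
i=0,p=2: total = 1+2 = 3
i=0,p=3: total = 3+3 = 6
i=0,p=4: total = 6+4 = 10
i=1,p=0: total = 10+1 = 11
i=1,p=1: total = 11+2 = 13
i=1,p=2: total = 13+3 = 16
i=1,p=3: total = 16+4 = 20
i=1,p=4: total = 20+5 = 25
i=2,p=0: total = 25+2 = 27
i=2,p=1: total = 27+3 = 30
i=2,p=2: total = 30+4 = 34
i=2,p=3: total = 34+5 = 39
i=2,p=4: total = 39+6 = 45
i=3,p=0: total = 45+3 = 48
i=3,p=1: total = 48+4 = 52
i=3,p=2: total = 52+5 = 57
i=3,p=3: total = 57+6 = 63
i=3,p=4: total = 63+7 = 70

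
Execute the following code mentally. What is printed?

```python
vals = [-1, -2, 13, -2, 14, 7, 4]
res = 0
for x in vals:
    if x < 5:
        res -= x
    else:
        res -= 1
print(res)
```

-2

x=-1: <5, res = 0-(-1) = 1
x=-2: <5, res = 1-(-2) = 3
x=13: not <5, res = 3-1 = 2
x=-2: <5, res = 2-(-2) = 4
x=14: not <5, res = 4-1 = 3
x=7: not <5, res = 3-1 = 2
x=4: <5, res = 2-4 = -2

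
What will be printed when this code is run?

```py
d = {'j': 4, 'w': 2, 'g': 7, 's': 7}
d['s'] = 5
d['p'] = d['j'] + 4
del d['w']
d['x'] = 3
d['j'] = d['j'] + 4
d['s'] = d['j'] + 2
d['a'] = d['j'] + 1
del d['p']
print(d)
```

{'j': 8, 'g': 7, 's': 10, 'x': 3, 'a': 9}

d['s'] = 5 → {'j': 4, 'w': 2, 'g': 7, 's': 5}
d['p'] = d['j']+4 = 8 → {'j': 4, 'w': 2, 'g': 7, 's': 5, 'p': 8}
del 'w' → {'j': 4, 'g': 7, 's': 5, 'p': 8}
d['x'] = 3 → {'j': 4, 'g': 7, 's': 5, 'p': 8, 'x': 3}
d['j'] = d['j']+4 = 8 → {'j': 8, 'g': 7, 's': 5, 'p': 8, 'x': 3}
d['s'] = d['j']+2 = 10 → {'j': 8, 'g': 7, 's': 10, 'p': 8, 'x': 3}
d['a'] = d['j']+1 = 9 → {'j': 8, 'g': 7, 's': 10, 'p': 8, 'x': 3, 'a': 9}
del 'p' → {'j': 8, 'g': 7, 's': 10, 'x': 3, 'a': 9}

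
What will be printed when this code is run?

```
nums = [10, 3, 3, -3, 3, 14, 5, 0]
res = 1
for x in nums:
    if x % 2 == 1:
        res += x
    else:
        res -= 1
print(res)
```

x=10: not odd, res = 1-1 = 0
x=3: odd, res = 0+3 = 3
x=3: odd, res = 3+3 = 6
x=-3: odd, res = 6+(-3) = 3
x=3: odd, res = 3+3 = 6
x=14: not odd, res = 6-1 = 5
x=5: odd, res = 5+5 = 10
x=0: not odd, res = 10-1 = 9

9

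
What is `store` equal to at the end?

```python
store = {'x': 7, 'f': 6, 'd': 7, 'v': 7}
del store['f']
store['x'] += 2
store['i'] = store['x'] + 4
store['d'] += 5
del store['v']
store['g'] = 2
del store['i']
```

del 'f' → {'x': 7, 'd': 7, 'v': 7}
store['x'] = 7+2 = 9 → {'x': 9, 'd': 7, 'v': 7}
store['i'] = store['x']+4 = 13 → {'x': 9, 'd': 7, 'v': 7, 'i': 13}
store['d'] = 7+5 = 12 → {'x': 9, 'd': 12, 'v': 7, 'i': 13}
del 'v' → {'x': 9, 'd': 12, 'i': 13}
store['g'] = 2 → {'x': 9, 'd': 12, 'i': 13, 'g': 2}
del 'i' → {'x': 9, 'd': 12, 'g': 2}

{'x': 9, 'd': 12, 'g': 2}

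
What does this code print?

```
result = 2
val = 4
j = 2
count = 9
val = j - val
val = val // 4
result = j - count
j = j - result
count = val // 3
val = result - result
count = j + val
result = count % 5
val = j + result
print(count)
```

val = 2-4 = -2
val = (-2)//4 = -1
result = 2-9 = -7
j = 2-(-7) = 9
count = (-1)//3 = -1
val = (-7)-(-7) = 0
count = 9+0 = 9
result = 9%5 = 4
val = 9+4 = 13

9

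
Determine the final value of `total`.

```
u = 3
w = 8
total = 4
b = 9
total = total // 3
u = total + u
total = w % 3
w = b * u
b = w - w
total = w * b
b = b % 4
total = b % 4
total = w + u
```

40

total = 4//3 = 1
u = 1+3 = 4
total = 8%3 = 2
w = 9*4 = 36
b = 36-36 = 0
total = 36*0 = 0
b = 0%4 = 0
total = 0%4 = 0
total = 36+4 = 40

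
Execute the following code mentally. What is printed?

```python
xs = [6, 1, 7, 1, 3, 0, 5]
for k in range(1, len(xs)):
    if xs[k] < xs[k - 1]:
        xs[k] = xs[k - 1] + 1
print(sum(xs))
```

58

k=1: 1<6, xs[1] = 6+1 = 7 → [6, 7, 7, 1, 3, 0, 5]
k=2: 7>=7, unchanged → [6, 7, 7, 1, 3, 0, 5]
k=3: 1<7, xs[3] = 7+1 = 8 → [6, 7, 7, 8, 3, 0, 5]
k=4: 3<8, xs[4] = 8+1 = 9 → [6, 7, 7, 8, 9, 0, 5]
k=5: 0<9, xs[5] = 9+1 = 10 → [6, 7, 7, 8, 9, 10, 5]
k=6: 5<10, xs[6] = 10+1 = 11 → [6, 7, 7, 8, 9, 10, 11]
sum = 58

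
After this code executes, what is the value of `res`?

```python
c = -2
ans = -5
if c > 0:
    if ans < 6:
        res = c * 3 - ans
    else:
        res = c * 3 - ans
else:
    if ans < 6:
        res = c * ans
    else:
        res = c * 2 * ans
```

10

c=-2, ans=-5
c > 0 is False; ans < 6 is True
→ res = c * ans = 10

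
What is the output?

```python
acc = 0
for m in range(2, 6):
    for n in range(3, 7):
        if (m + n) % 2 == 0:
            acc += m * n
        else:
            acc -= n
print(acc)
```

88

m=2,n=3: odd sum, acc = 0-3 = -3
m=2,n=4: even sum, acc = (-3)+8 = 5
m=2,n=5: odd sum, acc = 5-5 = 0
m=2,n=6: even sum, acc = 0+12 = 12
m=3,n=3: even sum, acc = 12+9 = 21
m=3,n=4: odd sum, acc = 21-4 = 17
m=3,n=5: even sum, acc = 17+15 = 32
m=3,n=6: odd sum, acc = 32-6 = 26
m=4,n=3: odd sum, acc = 26-3 = 23
m=4,n=4: even sum, acc = 23+16 = 39
m=4,n=5: odd sum, acc = 39-5 = 34
m=4,n=6: even sum, acc = 34+24 = 58
m=5,n=3: even sum, acc = 58+15 = 73
m=5,n=4: odd sum, acc = 73-4 = 69
m=5,n=5: even sum, acc = 69+25 = 94
m=5,n=6: odd sum, acc = 94-6 = 88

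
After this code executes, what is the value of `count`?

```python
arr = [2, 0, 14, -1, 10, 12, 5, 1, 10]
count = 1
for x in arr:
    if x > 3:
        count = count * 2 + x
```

404

x=2: not >3
x=0: not >3
x=14: >3, count = 1*2+14 = 16
x=-1: not >3
x=10: >3, count = 16*2+10 = 42
x=12: >3, count = 42*2+12 = 96
x=5: >3, count = 96*2+5 = 197
x=1: not >3
x=10: >3, count = 197*2+10 = 404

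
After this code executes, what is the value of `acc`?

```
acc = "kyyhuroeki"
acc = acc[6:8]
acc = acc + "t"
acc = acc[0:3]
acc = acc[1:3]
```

'et'

slice [6:8] → 'oe'
+ 't' → 'oet'
slice [0:3] → 'oet'
slice [1:3] → 'et'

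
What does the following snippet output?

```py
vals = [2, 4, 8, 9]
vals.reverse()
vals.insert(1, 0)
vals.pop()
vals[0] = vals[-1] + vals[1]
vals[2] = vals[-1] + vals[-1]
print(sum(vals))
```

reverse → [9, 8, 4, 2]
insert 0 at 1 → [9, 0, 8, 4, 2]
pop() removes 2 → [9, 0, 8, 4]
vals[0] = vals[-1]+vals[1] = 4+0 = 4 → [4, 0, 8, 4]
vals[2] = vals[-1]+vals[-1] = 4+4 = 8 → [4, 0, 8, 4]
sum = 16

16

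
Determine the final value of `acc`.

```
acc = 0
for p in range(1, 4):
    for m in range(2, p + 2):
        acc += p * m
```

39

p=1,m=2: acc = 0+2 = 2
p=2,m=2: acc = 2+4 = 6
p=2,m=3: acc = 6+6 = 12
p=3,m=2: acc = 12+6 = 18
p=3,m=3: acc = 18+9 = 27
p=3,m=4: acc = 27+12 = 39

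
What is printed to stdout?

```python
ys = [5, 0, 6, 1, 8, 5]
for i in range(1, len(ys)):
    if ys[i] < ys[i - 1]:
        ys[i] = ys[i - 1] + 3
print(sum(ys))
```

i=1: 0<5, ys[1] = 5+3 = 8 → [5, 8, 6, 1, 8, 5]
i=2: 6<8, ys[2] = 8+3 = 11 → [5, 8, 11, 1, 8, 5]
i=3: 1<11, ys[3] = 11+3 = 14 → [5, 8, 11, 14, 8, 5]
i=4: 8<14, ys[4] = 14+3 = 17 → [5, 8, 11, 14, 17, 5]
i=5: 5<17, ys[5] = 17+3 = 20 → [5, 8, 11, 14, 17, 20]
sum = 75

75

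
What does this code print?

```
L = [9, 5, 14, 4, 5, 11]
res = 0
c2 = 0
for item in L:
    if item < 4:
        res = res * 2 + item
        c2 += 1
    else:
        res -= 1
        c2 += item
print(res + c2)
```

42

item=9: not <4, res = 0-1 = -1; c2=9
item=5: not <4, res = (-1)-1 = -2; c2=14
item=14: not <4, res = (-2)-1 = -3; c2=28
item=4: not <4, res = (-3)-1 = -4; c2=32
item=5: not <4, res = (-4)-1 = -5; c2=37
item=11: not <4, res = (-5)-1 = -6; c2=48
res+c2 = (-6)+48 = 42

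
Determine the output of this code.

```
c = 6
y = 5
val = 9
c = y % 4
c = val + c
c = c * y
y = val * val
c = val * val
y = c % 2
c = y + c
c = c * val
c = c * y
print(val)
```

9

c = 5%4 = 1
c = 9+1 = 10
c = 10*5 = 50
y = 9*9 = 81
c = 9*9 = 81
y = 81%2 = 1
c = 1+81 = 82
c = 82*9 = 738
c = 738*1 = 738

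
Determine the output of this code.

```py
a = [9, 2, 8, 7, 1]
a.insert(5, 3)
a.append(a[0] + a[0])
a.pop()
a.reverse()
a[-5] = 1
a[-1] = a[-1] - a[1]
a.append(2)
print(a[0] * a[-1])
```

insert 3 at 5 → [9, 2, 8, 7, 1, 3]
append a[0]+a[0] = 9+9 = 18 → [9, 2, 8, 7, 1, 3, 18]
pop() removes 18 → [9, 2, 8, 7, 1, 3]
reverse → [3, 1, 7, 8, 2, 9]
a[-5] = 1 → [3, 1, 7, 8, 2, 9]
a[-1] = a[-1]-a[1] = 9-1 = 8 → [3, 1, 7, 8, 2, 8]
append 2 → [3, 1, 7, 8, 2, 8, 2]
a[0]*a[-1] = 3*2 = 6

6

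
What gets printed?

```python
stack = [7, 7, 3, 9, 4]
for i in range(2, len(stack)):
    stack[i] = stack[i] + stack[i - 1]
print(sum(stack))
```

66

i=2: stack[2] = 3+7 = 10 → [7, 7, 10, 9, 4]
i=3: stack[3] = 9+10 = 19 → [7, 7, 10, 19, 4]
i=4: stack[4] = 4+19 = 23 → [7, 7, 10, 19, 23]
sum = 66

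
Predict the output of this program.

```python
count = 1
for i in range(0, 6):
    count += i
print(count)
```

16

i=0: count = 1+0 = 1
i=1: count = 1+1 = 2
i=2: count = 2+2 = 4
i=3: count = 4+3 = 7
i=4: count = 7+4 = 11
i=5: count = 11+5 = 16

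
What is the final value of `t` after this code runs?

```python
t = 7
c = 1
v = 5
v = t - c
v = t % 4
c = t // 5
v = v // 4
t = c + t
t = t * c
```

8

v = 7-1 = 6
v = 7%4 = 3
c = 7//5 = 1
v = 3//4 = 0
t = 1+7 = 8
t = 8*1 = 8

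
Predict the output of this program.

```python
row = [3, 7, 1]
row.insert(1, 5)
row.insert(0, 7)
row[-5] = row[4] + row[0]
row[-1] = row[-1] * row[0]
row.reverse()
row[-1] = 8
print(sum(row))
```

insert 5 at 1 → [3, 5, 7, 1]
insert 7 at 0 → [7, 3, 5, 7, 1]
row[-5] = row[4]+row[0] = 1+7 = 8 → [8, 3, 5, 7, 1]
row[-1] = row[-1]*row[0] = 1*8 = 8 → [8, 3, 5, 7, 8]
reverse → [8, 7, 5, 3, 8]
row[-1] = 8 → [8, 7, 5, 3, 8]
sum = 31

31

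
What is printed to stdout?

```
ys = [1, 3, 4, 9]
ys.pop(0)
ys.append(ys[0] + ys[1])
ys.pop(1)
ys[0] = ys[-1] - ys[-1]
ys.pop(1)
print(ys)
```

pop(0) removes 1 → [3, 4, 9]
append ys[0]+ys[1] = 3+4 = 7 → [3, 4, 9, 7]
pop(1) removes 4 → [3, 9, 7]
ys[0] = ys[-1]-ys[-1] = 7-7 = 0 → [0, 9, 7]
pop(1) removes 9 → [0, 7]

[0, 7]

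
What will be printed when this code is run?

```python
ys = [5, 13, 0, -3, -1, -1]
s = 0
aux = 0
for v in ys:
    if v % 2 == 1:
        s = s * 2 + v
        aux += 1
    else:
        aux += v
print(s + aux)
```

174

v=5: odd, s = 0*2+5 = 5; aux=1
v=13: odd, s = 5*2+13 = 23; aux=2
v=0: not odd; aux=2
v=-3: odd, s = 23*2+(-3) = 43; aux=3
v=-1: odd, s = 43*2+(-1) = 85; aux=4
v=-1: odd, s = 85*2+(-1) = 169; aux=5
s+aux = 169+5 = 174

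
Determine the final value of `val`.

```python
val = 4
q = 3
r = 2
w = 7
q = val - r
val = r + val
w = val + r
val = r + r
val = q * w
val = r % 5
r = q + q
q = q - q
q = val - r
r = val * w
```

2

q = 4-2 = 2
val = 2+4 = 6
w = 6+2 = 8
val = 2+2 = 4
val = 2*8 = 16
val = 2%5 = 2
r = 2+2 = 4
q = 2-2 = 0
q = 2-4 = -2
r = 2*8 = 16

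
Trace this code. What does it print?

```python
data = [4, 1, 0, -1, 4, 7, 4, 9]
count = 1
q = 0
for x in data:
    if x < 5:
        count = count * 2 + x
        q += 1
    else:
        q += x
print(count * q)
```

4752

x=4: <5, count = 1*2+4 = 6; q=1
x=1: <5, count = 6*2+1 = 13; q=2
x=0: <5, count = 13*2+0 = 26; q=3
x=-1: <5, count = 26*2+(-1) = 51; q=4
x=4: <5, count = 51*2+4 = 106; q=5
x=7: not <5; q=12
x=4: <5, count = 106*2+4 = 216; q=13
x=9: not <5; q=22
count*q = 216*22 = 4752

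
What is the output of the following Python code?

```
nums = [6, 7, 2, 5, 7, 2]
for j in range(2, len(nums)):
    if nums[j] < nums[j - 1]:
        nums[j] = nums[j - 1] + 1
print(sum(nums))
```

j=2: 2<7, nums[2] = 7+1 = 8 → [6, 7, 8, 5, 7, 2]
j=3: 5<8, nums[3] = 8+1 = 9 → [6, 7, 8, 9, 7, 2]
j=4: 7<9, nums[4] = 9+1 = 10 → [6, 7, 8, 9, 10, 2]
j=5: 2<10, nums[5] = 10+1 = 11 → [6, 7, 8, 9, 10, 11]
sum = 51

51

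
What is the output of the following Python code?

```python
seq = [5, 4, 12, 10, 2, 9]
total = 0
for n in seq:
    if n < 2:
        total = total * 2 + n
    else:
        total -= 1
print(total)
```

-6

n=5: not <2, total = 0-1 = -1
n=4: not <2, total = (-1)-1 = -2
n=12: not <2, total = (-2)-1 = -3
n=10: not <2, total = (-3)-1 = -4
n=2: not <2, total = (-4)-1 = -5
n=9: not <2, total = (-5)-1 = -6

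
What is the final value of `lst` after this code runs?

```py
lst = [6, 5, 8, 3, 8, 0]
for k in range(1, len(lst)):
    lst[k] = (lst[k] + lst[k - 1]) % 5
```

[6, 1, 4, 2, 0, 0]

k=1: lst[1] = (5+6)%5 = 1 → [6, 1, 8, 3, 8, 0]
k=2: lst[2] = (8+1)%5 = 4 → [6, 1, 4, 3, 8, 0]
k=3: lst[3] = (3+4)%5 = 2 → [6, 1, 4, 2, 8, 0]
k=4: lst[4] = (8+2)%5 = 0 → [6, 1, 4, 2, 0, 0]
k=5: lst[5] = (0+0)%5 = 0 → [6, 1, 4, 2, 0, 0]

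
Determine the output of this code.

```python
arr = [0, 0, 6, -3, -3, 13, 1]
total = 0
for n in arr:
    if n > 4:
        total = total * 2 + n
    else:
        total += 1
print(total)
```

n=0: not >4, total = 0+1 = 1
n=0: not >4, total = 1+1 = 2
n=6: >4, total = 2*2+6 = 10
n=-3: not >4, total = 10+1 = 11
n=-3: not >4, total = 11+1 = 12
n=13: >4, total = 12*2+13 = 37
n=1: not >4, total = 37+1 = 38

38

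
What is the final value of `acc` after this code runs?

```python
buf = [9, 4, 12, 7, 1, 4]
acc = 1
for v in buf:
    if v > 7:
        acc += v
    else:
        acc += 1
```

26

v=9: >7, acc = 1+9 = 10
v=4: not >7, acc = 10+1 = 11
v=12: >7, acc = 11+12 = 23
v=7: not >7, acc = 23+1 = 24
v=1: not >7, acc = 24+1 = 25
v=4: not >7, acc = 25+1 = 26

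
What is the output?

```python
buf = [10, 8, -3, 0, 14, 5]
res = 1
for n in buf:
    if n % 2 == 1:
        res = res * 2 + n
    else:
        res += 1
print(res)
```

n=10: not odd, res = 1+1 = 2
n=8: not odd, res = 2+1 = 3
n=-3: odd, res = 3*2+(-3) = 3
n=0: not odd, res = 3+1 = 4
n=14: not odd, res = 4+1 = 5
n=5: odd, res = 5*2+5 = 15

15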